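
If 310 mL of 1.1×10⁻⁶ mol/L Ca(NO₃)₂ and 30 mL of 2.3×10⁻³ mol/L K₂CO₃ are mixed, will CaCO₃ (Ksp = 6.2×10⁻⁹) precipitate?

No

Total volume after mixing = 310 + 30 = 340 mL.
[Ca²⁺] = (1.1×10⁻⁶)(310)/340 = 1.0×10⁻⁶ mol/L
[CO₃²⁻] = (2.3×10⁻³)(30)/340 = 2.0×10⁻⁴ mol/L
Q = [Ca²⁺][CO₃²⁻] = 2.0×10⁻¹⁰
Since Q (2.0×10⁻¹⁰) is less than Ksp (6.2×10⁻⁹), no CaCO₃ precipitates.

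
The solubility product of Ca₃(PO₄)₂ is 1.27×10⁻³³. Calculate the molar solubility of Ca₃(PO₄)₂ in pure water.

Ca₃(PO₄)₂(s) ⇌ 3 Ca²⁺(aq) + 2 PO₄³⁻(aq)
If s mol/L of Ca₃(PO₄)₂ dissolves, [Ca²⁺] = 3s and [PO₄³⁻] = 2s.
Ksp = [Ca²⁺]^3[PO₄³⁻]^2 = (3s)^3 · (2s)^2 = 108s^5
108s^5 = 1.27×10⁻³³  ⇒  s^5 = 1.18×10⁻³⁵
s = (1.18×10⁻³⁵)^(1/5) = 1.03×10⁻⁷ mol/L

1.03×10⁻⁷ M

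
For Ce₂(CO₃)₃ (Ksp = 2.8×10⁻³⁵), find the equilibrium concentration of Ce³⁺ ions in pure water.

Ce₂(CO₃)₃(s) ⇌ 2 Ce³⁺(aq) + 3 CO₃²⁻(aq)
For each mole of Ce₂(CO₃)₃ that dissolves per liter, [Ce³⁺] = 2s and [CO₃²⁻] = 3s; let s denote this solubility.
Ksp = [Ce³⁺]^2[CO₃²⁻]^3 = (2s)^2 · (3s)^3 = 108s^5 = 2.8×10⁻³⁵
s = 4.8×10⁻⁸ M
[Ce³⁺] = 2s = 9.6×10⁻⁸ M

9.6×10⁻⁸ M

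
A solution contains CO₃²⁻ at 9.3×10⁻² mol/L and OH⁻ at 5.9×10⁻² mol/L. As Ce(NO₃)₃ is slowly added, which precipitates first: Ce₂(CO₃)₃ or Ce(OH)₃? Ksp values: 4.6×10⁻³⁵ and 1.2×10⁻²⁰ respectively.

A salt starts to precipitate once the ion product Q reaches its Ksp.
For Ce₂(CO₃)₃: [Ce³⁺] = (Ksp/[CO₃²⁻]^3)^(1/2) = 2.4×10⁻¹⁶ mol/L
For Ce(OH)₃: [Ce³⁺] = (Ksp/[OH⁻]^3) = 5.8×10⁻¹⁷ mol/L
The smaller threshold [Ce³⁺] is reached first, so Ce(OH)₃ precipitates first.

Ce(OH)₃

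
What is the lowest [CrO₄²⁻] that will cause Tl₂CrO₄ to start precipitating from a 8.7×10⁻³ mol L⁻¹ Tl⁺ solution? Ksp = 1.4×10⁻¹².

1.8×10⁻⁸ M

Precipitation begins when Q = Ksp.
Tl₂CrO₄(s) ⇌ 2 Tl⁺(aq) + CrO₄²⁻(aq)
Ksp = [Tl⁺]^2[CrO₄²⁻] = [CrO₄²⁻](8.7×10⁻³)^2
[CrO₄²⁻] = 1.4×10⁻¹² / (8.7×10⁻³)^2 = 1.8×10⁻⁸
[CrO₄²⁻] = 1.8×10⁻⁸ mol L⁻¹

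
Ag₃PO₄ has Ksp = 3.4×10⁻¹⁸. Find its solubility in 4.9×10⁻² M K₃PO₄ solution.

Ag₃PO₄(s) ⇌ 3 Ag⁺(aq) + PO₄³⁻(aq)
The solution already contains PO₄³⁻ at 4.9×10⁻² M. Let s be the molar solubility of Ag₃PO₄.
[PO₄³⁻] ≈ 4.9×10⁻² M (common ion dominates); [Ag⁺] = 3s.
Ksp = [Ag⁺]^3[PO₄³⁻] = (3s)^3(4.9×10⁻²)
(3s)^3 = 3.4×10⁻¹⁸ / (4.9×10⁻²) = 6.9×10⁻¹⁷
s = 1.4×10⁻⁶ M

1.4×10⁻⁶ M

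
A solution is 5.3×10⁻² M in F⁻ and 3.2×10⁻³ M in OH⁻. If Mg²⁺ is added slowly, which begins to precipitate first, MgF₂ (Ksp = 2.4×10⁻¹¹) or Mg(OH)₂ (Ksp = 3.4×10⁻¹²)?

MgF₂

Precipitation of each salt begins when its ion product equals Ksp.
For MgF₂: [Mg²⁺] = (Ksp/[F⁻]^2) = 8.5×10⁻⁹ M
For Mg(OH)₂: [Mg²⁺] = (Ksp/[OH⁻]^2) = 3.3×10⁻⁷ M
MgF₂ requires the lower [Mg²⁺], so it precipitates first.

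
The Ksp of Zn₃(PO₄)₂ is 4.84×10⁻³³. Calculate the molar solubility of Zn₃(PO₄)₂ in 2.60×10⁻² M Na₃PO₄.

6.42×10⁻¹¹ M

Zn₃(PO₄)₂(s) ⇌ 3 Zn²⁺(aq) + 2 PO₄³⁻(aq)
PO₄³⁻ is already present at 2.60×10⁻² M. If s mol/L of Zn₃(PO₄)₂ dissolves, [Zn²⁺] = 3s while [PO₄³⁻] ≈ 2.60×10⁻² M.
Ksp = [Zn²⁺]^3[PO₄³⁻]^2 = (3s)^3(2.60×10⁻²)^2
(3s)^3 = 4.84×10⁻³³ / (2.60×10⁻²)^2 = 7.16×10⁻³⁰
s = 6.42×10⁻¹¹ M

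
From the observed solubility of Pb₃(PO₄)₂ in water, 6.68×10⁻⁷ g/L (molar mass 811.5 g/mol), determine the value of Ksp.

Ksp = 4.08×10⁻⁴⁴

s = (6.68×10⁻⁷ g L⁻¹)/(811.5 g mol⁻¹) = 8.2317×10⁻¹⁰ M
Pb₃(PO₄)₂(s) ⇌ 3 Pb²⁺(aq) + 2 PO₄³⁻(aq)
Let s be the molar solubility. Then [Pb²⁺] = 3s and [PO₄³⁻] = 2s.
Ksp = [Pb²⁺]^3[PO₄³⁻]^2 = (3s)^3 · (2s)^2 = 108s^5
Ksp = 108 × (8.2317×10⁻¹⁰)^5 = 4.08×10⁻⁴⁴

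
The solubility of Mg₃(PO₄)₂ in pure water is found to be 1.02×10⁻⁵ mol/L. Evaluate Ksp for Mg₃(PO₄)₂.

Mg₃(PO₄)₂(s) ⇌ 3 Mg²⁺(aq) + 2 PO₄³⁻(aq)
For each mole of Mg₃(PO₄)₂ that dissolves per liter, [Mg²⁺] = 3s and [PO₄³⁻] = 2s; let s denote this solubility.
Ksp = [Mg²⁺]^3[PO₄³⁻]^2 = (3s)^3 · (2s)^2 = 108s^5
Ksp = 108 × (1.02×10⁻⁵)^5 = 1.19×10⁻²³

Ksp = 1.19×10⁻²³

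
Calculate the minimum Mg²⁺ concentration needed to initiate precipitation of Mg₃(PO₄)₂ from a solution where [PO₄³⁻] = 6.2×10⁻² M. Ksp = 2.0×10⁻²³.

A salt starts to precipitate once the ion product Q reaches its Ksp.
Mg₃(PO₄)₂(s) ⇌ 3 Mg²⁺(aq) + 2 PO₄³⁻(aq)
Ksp = [Mg²⁺]^3[PO₄³⁻]^2 = [Mg²⁺]^3(6.2×10⁻²)^2
[Mg²⁺]^3 = 2.0×10⁻²³ / (6.2×10⁻²)^2 = 5.2×10⁻²¹
[Mg²⁺] = 1.7×10⁻⁷ M

1.7×10⁻⁷ M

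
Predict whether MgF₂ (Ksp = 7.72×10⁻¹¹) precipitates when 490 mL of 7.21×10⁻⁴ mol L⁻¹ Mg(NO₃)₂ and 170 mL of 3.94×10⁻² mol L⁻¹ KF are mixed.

Yes

Total volume after mixing = 490 + 170 = 660 mL.
[Mg²⁺] = (7.21×10⁻⁴)(490)/660 = 5.35×10⁻⁴ mol L⁻¹
[F⁻] = (3.94×10⁻²)(170)/660 = 1.01×10⁻² mol L⁻¹
Q = [Mg²⁺][F⁻]^2 = 5.51×10⁻⁸
Since Q (5.51×10⁻⁸) exceeds Ksp (7.72×10⁻¹¹), MgF₂ will precipitate.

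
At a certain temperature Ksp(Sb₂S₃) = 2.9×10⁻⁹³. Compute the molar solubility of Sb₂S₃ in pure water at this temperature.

Sb₂S₃(s) ⇌ 2 Sb³⁺(aq) + 3 S²⁻(aq)
For each mole of Sb₂S₃ that dissolves per liter, [Sb³⁺] = 2s and [S²⁻] = 3s; let s denote this solubility.
Ksp = [Sb³⁺]^2[S²⁻]^3 = (2s)^2 · (3s)^3 = 108s^5
108s^5 = 2.9×10⁻⁹³  ⇒  s^5 = 2.7×10⁻⁹⁵
s = (2.7×10⁻⁹⁵)^(1/5) = 1.2×10⁻¹⁹ M

1.2×10⁻¹⁹ M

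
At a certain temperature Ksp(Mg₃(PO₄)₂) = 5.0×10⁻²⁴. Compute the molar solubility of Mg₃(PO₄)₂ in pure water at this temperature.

Mg₃(PO₄)₂(s) ⇌ 3 Mg²⁺(aq) + 2 PO₄³⁻(aq)
Call the molar solubility s, so that [Mg²⁺] = 3s and [PO₄³⁻] = 2s.
Ksp = [Mg²⁺]^3[PO₄³⁻]^2 = (3s)^3 · (2s)^2 = 108s^5
108s^5 = 5.0×10⁻²⁴  ⇒  s^5 = 4.6×10⁻²⁶
s = 8.6×10⁻⁶ mol L⁻¹

8.6×10⁻⁶ M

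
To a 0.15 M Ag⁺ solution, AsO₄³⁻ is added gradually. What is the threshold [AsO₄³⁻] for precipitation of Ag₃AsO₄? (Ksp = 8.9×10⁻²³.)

2.6×10⁻²⁰ M

Precipitation of each salt begins when its ion product equals Ksp.
Ag₃AsO₄(s) ⇌ 3 Ag⁺(aq) + AsO₄³⁻(aq)
Ksp = [Ag⁺]^3[AsO₄³⁻] = [AsO₄³⁻](0.15)^3
[AsO₄³⁻] = 8.9×10⁻²³ / (0.15)^3 = 2.6×10⁻²⁰
[AsO₄³⁻] = 2.6×10⁻²⁰ M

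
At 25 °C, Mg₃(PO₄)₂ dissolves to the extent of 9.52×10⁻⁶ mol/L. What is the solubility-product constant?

Ksp = 8.45×10⁻²⁴

Mg₃(PO₄)₂(s) ⇌ 3 Mg²⁺(aq) + 2 PO₄³⁻(aq)
For each mole of Mg₃(PO₄)₂ that dissolves per liter, [Mg²⁺] = 3s and [PO₄³⁻] = 2s; let s denote this solubility.
Ksp = [Mg²⁺]^3[PO₄³⁻]^2 = (3s)^3 · (2s)^2 = 108s^5
Ksp = 108 × (9.52×10⁻⁶)^5 = 8.45×10⁻²⁴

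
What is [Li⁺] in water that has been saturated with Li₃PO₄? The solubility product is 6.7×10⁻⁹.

Li₃PO₄(s) ⇌ 3 Li⁺(aq) + PO₄³⁻(aq)
Let s be the molar solubility. Then [Li⁺] = 3s and [PO₄³⁻] = s.
Ksp = [Li⁺]^3[PO₄³⁻] = (3s)^3 · s = 27s^4 = 6.7×10⁻⁹
s = 4.0×10⁻³ M
[Li⁺] = 3s = 1.2×10⁻² M

1.2×10⁻² M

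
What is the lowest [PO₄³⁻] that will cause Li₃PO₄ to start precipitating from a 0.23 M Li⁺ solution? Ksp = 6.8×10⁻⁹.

A salt starts to precipitate once the ion product Q reaches its Ksp.
Li₃PO₄(s) ⇌ 3 Li⁺(aq) + PO₄³⁻(aq)
Ksp = [Li⁺]^3[PO₄³⁻] = [PO₄³⁻](0.23)^3
[PO₄³⁻] = 6.8×10⁻⁹ / (0.23)^3 = 5.6×10⁻⁷
[PO₄³⁻] = 5.6×10⁻⁷ M

5.6×10⁻⁷ M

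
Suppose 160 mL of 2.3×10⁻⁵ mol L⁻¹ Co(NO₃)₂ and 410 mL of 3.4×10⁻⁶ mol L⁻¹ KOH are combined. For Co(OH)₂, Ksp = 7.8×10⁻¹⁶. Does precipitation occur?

Total volume after mixing = 160 + 410 = 570 mL.
[Co²⁺] = (2.3×10⁻⁵)(160)/570 = 6.5×10⁻⁶ mol L⁻¹
[OH⁻] = (3.4×10⁻⁶)(410)/570 = 2.4×10⁻⁶ mol L⁻¹
Q = [Co²⁺][OH⁻]^2 = 3.9×10⁻¹⁷
Q < Ksp (3.9×10⁻¹⁷ vs 7.8×10⁻¹⁶); the solution remains unsaturated and no precipitate forms.

No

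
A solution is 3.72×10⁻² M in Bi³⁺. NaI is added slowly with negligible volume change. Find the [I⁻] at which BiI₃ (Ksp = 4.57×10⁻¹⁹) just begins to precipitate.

Precipitation of each salt begins when its ion product equals Ksp.
BiI₃(s) ⇌ Bi³⁺(aq) + 3 I⁻(aq)
Ksp = [Bi³⁺][I⁻]^3 = [I⁻]^3(3.72×10⁻²)
[I⁻]^3 = 4.57×10⁻¹⁹ / (3.72×10⁻²) = 1.23×10⁻¹⁷
[I⁻] = 2.31×10⁻⁶ M

2.31×10⁻⁶ M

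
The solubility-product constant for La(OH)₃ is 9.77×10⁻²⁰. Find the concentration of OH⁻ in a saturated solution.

2.33×10⁻⁵ M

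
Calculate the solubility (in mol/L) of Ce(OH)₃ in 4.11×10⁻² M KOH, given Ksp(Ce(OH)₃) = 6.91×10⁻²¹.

9.95×10⁻¹⁷ M

Ce(OH)₃(s) ⇌ Ce³⁺(aq) + 3 OH⁻(aq)
The solution already contains OH⁻ at 4.11×10⁻² M. Let s be the molar solubility of Ce(OH)₃.
[OH⁻] ≈ 4.11×10⁻² M (common ion dominates); [Ce³⁺] = s.
Ksp = [Ce³⁺][OH⁻]^3 = s(4.11×10⁻²)^3
s = 6.91×10⁻²¹ / (4.11×10⁻²)^3 = 9.95×10⁻¹⁷
s = 9.95×10⁻¹⁷ M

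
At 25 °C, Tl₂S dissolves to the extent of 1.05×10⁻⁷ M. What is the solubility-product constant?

Tl₂S(s) ⇌ 2 Tl⁺(aq) + S²⁻(aq)
With molar solubility s: [Tl⁺] = 2s, [S²⁻] = s.
Ksp = [Tl⁺]^2[S²⁻] = (2s)^2 · s = 4s^3
Ksp = 4 × (1.05×10⁻⁷)^3 = 4.63×10⁻²¹

Ksp = 4.63×10⁻²¹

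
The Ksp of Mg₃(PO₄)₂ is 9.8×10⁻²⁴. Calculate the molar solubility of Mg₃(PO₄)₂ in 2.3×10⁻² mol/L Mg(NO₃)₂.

4.5×10⁻¹⁰ M

Mg₃(PO₄)₂(s) ⇌ 3 Mg²⁺(aq) + 2 PO₄³⁻(aq)
Mg²⁺ is already present at 2.3×10⁻² mol/L. If s mol/L of Mg₃(PO₄)₂ dissolves, [PO₄³⁻] = 2s while [Mg²⁺] ≈ 2.3×10⁻² mol/L.
Ksp = [Mg²⁺]^3[PO₄³⁻]^2 = (2.3×10⁻²)^3(2s)^2
(2s)^2 = 9.8×10⁻²⁴ / (2.3×10⁻²)^3 = 8.1×10⁻¹⁹
s = 4.5×10⁻¹⁰ mol/L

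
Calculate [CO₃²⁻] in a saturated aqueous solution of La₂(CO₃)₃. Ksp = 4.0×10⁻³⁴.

La₂(CO₃)₃(s) ⇌ 2 La³⁺(aq) + 3 CO₃²⁻(aq)
With molar solubility s: [La³⁺] = 2s, [CO₃²⁻] = 3s.
Ksp = [La³⁺]^2[CO₃²⁻]^3 = (2s)^2 · (3s)^3 = 108s^5 = 4.0×10⁻³⁴
s = 8.2×10⁻⁸ M
[CO₃²⁻] = 3s = 2.5×10⁻⁷ M

2.5×10⁻⁷ M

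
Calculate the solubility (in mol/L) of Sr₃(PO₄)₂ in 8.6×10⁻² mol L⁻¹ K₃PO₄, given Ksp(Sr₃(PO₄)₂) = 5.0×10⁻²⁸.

Sr₃(PO₄)₂(s) ⇌ 3 Sr²⁺(aq) + 2 PO₄³⁻(aq)
PO₄³⁻ is already present at 8.6×10⁻² mol L⁻¹. If s mol/L of Sr₃(PO₄)₂ dissolves, [Sr²⁺] = 3s while [PO₄³⁻] ≈ 8.6×10⁻² mol L⁻¹.
Ksp = [Sr²⁺]^3[PO₄³⁻]^2 = (3s)^3(8.6×10⁻²)^2
(3s)^3 = 5.0×10⁻²⁸ / (8.6×10⁻²)^2 = 6.8×10⁻²⁶
s = 1.4×10⁻⁹ mol L⁻¹

1.4×10⁻⁹ M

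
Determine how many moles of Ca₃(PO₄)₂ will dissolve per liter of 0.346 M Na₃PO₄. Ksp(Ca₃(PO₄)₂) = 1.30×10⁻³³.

7.38×10⁻¹² M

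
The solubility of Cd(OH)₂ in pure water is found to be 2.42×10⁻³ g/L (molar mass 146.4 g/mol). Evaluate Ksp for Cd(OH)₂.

Ksp = 1.81×10⁻¹⁴

Molar solubility s = (2.42×10⁻³ g/L) / (146.4 g/mol) = 1.6530×10⁻⁵ mol/L
Cd(OH)₂(s) ⇌ Cd²⁺(aq) + 2 OH⁻(aq)
If s mol/L of Cd(OH)₂ dissolves, [Cd²⁺] = s and [OH⁻] = 2s.
Ksp = [Cd²⁺][OH⁻]^2 = s · (2s)^2 = 4s^3
Ksp = 4 × (1.6530×10⁻⁵)^3 = 1.81×10⁻¹⁴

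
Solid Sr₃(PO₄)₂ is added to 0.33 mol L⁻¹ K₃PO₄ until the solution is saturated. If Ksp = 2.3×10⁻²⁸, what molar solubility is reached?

4.3×10⁻¹⁰ M

Sr₃(PO₄)₂(s) ⇌ 3 Sr²⁺(aq) + 2 PO₄³⁻(aq)
With PO₄³⁻ already at 0.33 mol L⁻¹ and s small, take [PO₄³⁻] ≈ 0.33 mol L⁻¹ and [Sr²⁺] = 3s.
Ksp = [Sr²⁺]^3[PO₄³⁻]^2 = (3s)^3(0.33)^2
(3s)^3 = 2.3×10⁻²⁸ / (0.33)^2 = 2.1×10⁻²⁷
s = 4.3×10⁻¹⁰ mol L⁻¹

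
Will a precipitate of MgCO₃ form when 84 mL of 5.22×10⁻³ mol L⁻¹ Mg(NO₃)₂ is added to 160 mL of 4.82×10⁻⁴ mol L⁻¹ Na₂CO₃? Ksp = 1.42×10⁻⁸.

Yes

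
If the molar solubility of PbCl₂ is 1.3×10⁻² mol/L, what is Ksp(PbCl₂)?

Ksp = 8.8×10⁻⁶

PbCl₂(s) ⇌ Pb²⁺(aq) + 2 Cl⁻(aq)
Call the molar solubility s, so that [Pb²⁺] = s and [Cl⁻] = 2s.
Ksp = [Pb²⁺][Cl⁻]^2 = s · (2s)^2 = 4s^3
Ksp = 4 × (1.3×10⁻²)^3 = 8.8×10⁻⁶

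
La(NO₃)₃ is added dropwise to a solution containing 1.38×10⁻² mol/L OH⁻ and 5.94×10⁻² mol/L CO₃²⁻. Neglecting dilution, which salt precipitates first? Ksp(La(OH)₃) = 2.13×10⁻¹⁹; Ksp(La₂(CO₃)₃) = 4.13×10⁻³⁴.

The threshold for precipitation is Q = Ksp.
For La(OH)₃: [La³⁺] = (Ksp/[OH⁻]^3) = 8.10×10⁻¹⁴ mol/L
For La₂(CO₃)₃: [La³⁺] = (Ksp/[CO₃²⁻]^3)^(1/2) = 1.40×10⁻¹⁵ mol/L
Since La₂(CO₃)₃ needs less La³⁺ to reach saturation, it precipitates first.

La₂(CO₃)₃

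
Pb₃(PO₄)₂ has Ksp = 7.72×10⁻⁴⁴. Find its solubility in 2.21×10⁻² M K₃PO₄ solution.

1.80×10⁻¹⁴ M

Pb₃(PO₄)₂(s) ⇌ 3 Pb²⁺(aq) + 2 PO₄³⁻(aq)
The solution already contains PO₄³⁻ at 2.21×10⁻² M. Let s be the molar solubility of Pb₃(PO₄)₂.
[PO₄³⁻] ≈ 2.21×10⁻² M (common ion dominates); [Pb²⁺] = 3s.
Ksp = [Pb²⁺]^3[PO₄³⁻]^2 = (3s)^3(2.21×10⁻²)^2
(3s)^3 = 7.72×10⁻⁴⁴ / (2.21×10⁻²)^2 = 1.58×10⁻⁴⁰
s = 1.80×10⁻¹⁴ M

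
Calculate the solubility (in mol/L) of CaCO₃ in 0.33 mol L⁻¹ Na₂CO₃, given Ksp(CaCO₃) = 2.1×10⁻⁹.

CaCO₃(s) ⇌ Ca²⁺(aq) + CO₃²⁻(aq)
With CO₃²⁻ already at 0.33 mol L⁻¹ and s small, take [CO₃²⁻] ≈ 0.33 mol L⁻¹ and [Ca²⁺] = s.
Ksp = [Ca²⁺][CO₃²⁻] = s(0.33)
s = 2.1×10⁻⁹ / (0.33) = 6.4×10⁻⁹
s = 6.4×10⁻⁹ mol L⁻¹

6.4×10⁻⁹ M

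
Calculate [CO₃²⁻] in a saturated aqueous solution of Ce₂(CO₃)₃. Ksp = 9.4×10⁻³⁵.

1.8×10⁻⁷ M

Ce₂(CO₃)₃(s) ⇌ 2 Ce³⁺(aq) + 3 CO₃²⁻(aq)
For each mole of Ce₂(CO₃)₃ that dissolves per liter, [Ce³⁺] = 2s and [CO₃²⁻] = 3s; let s denote this solubility.
Ksp = [Ce³⁺]^2[CO₃²⁻]^3 = (2s)^2 · (3s)^3 = 108s^5 = 9.4×10⁻³⁵
s = 6.1×10⁻⁸ M
[CO₃²⁻] = 3s = 1.8×10⁻⁷ M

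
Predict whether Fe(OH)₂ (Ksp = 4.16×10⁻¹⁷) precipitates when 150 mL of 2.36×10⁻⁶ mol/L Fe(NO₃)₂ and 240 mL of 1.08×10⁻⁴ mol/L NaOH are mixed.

Yes

Total volume after mixing = 150 + 240 = 390 mL.
[Fe²⁺] = (2.36×10⁻⁶)(150)/390 = 9.08×10⁻⁷ mol/L
[OH⁻] = (1.08×10⁻⁴)(240)/390 = 6.65×10⁻⁵ mol/L
Q = [Fe²⁺][OH⁻]^2 = 4.01×10⁻¹⁵
Since Q (4.01×10⁻¹⁵) exceeds Ksp (4.16×10⁻¹⁷), Fe(OH)₂ will precipitate.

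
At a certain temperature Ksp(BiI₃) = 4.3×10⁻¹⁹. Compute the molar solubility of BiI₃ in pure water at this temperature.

BiI₃(s) ⇌ Bi³⁺(aq) + 3 I⁻(aq)
With molar solubility s: [Bi³⁺] = s, [I⁻] = 3s.
Ksp = [Bi³⁺][I⁻]^3 = s · (3s)^3 = 27s^4
27s^4 = 4.3×10⁻¹⁹  ⇒  s^4 = 1.6×10⁻²⁰
s = 1.1×10⁻⁵ mol/L

1.1×10⁻⁵ M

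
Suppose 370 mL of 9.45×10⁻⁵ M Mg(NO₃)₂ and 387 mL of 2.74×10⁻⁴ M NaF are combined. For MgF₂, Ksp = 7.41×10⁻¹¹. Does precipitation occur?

After mixing, V = 370 mL + 387 mL = 757 mL.
[Mg²⁺] = (9.45×10⁻⁵)(370)/757 = 4.62×10⁻⁵ M
[F⁻] = (2.74×10⁻⁴)(387)/757 = 1.40×10⁻⁴ M
Q = [Mg²⁺][F⁻]^2 = 9.06×10⁻¹³
Q = 9.06×10⁻¹³ < Ksp = 7.41×10⁻¹¹, so the solution is unsaturated and no precipitate forms.

No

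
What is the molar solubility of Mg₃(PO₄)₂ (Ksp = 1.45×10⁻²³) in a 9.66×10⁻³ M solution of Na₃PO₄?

Mg₃(PO₄)₂(s) ⇌ 3 Mg²⁺(aq) + 2 PO₄³⁻(aq)
PO₄³⁻ is already present at 9.66×10⁻³ M. If s mol/L of Mg₃(PO₄)₂ dissolves, [Mg²⁺] = 3s while [PO₄³⁻] ≈ 9.66×10⁻³ M.
Ksp = [Mg²⁺]^3[PO₄³⁻]^2 = (3s)^3(9.66×10⁻³)^2
(3s)^3 = 1.45×10⁻²³ / (9.66×10⁻³)^2 = 1.55×10⁻¹⁹
s = 1.79×10⁻⁷ M

1.79×10⁻⁷ M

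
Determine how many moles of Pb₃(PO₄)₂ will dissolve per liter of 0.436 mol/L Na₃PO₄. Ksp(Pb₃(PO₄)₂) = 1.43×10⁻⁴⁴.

1.41×10⁻¹⁵ M

Pb₃(PO₄)₂(s) ⇌ 3 Pb²⁺(aq) + 2 PO₄³⁻(aq)
With PO₄³⁻ already at 0.436 mol/L and s small, take [PO₄³⁻] ≈ 0.436 mol/L and [Pb²⁺] = 3s.
Ksp = [Pb²⁺]^3[PO₄³⁻]^2 = (3s)^3(0.436)^2
(3s)^3 = 1.43×10⁻⁴⁴ / (0.436)^2 = 7.52×10⁻⁴⁴
s = 1.41×10⁻¹⁵ mol/L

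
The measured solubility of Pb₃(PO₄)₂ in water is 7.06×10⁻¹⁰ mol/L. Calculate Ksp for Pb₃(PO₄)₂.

Ksp = 1.89×10⁻⁴⁴

Pb₃(PO₄)₂(s) ⇌ 3 Pb²⁺(aq) + 2 PO₄³⁻(aq)
Call the molar solubility s, so that [Pb²⁺] = 3s and [PO₄³⁻] = 2s.
Ksp = [Pb²⁺]^3[PO₄³⁻]^2 = (3s)^3 · (2s)^2 = 108s^5
Ksp = 108 × (7.06×10⁻¹⁰)^5 = 1.89×10⁻⁴⁴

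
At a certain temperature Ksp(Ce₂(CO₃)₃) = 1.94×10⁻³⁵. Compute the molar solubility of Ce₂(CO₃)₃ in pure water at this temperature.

4.48×10⁻⁸ M

Ce₂(CO₃)₃(s) ⇌ 2 Ce³⁺(aq) + 3 CO₃²⁻(aq)
Call the molar solubility s, so that [Ce³⁺] = 2s and [CO₃²⁻] = 3s.
Ksp = [Ce³⁺]^2[CO₃²⁻]^3 = (2s)^2 · (3s)^3 = 108s^5
108s^5 = 1.94×10⁻³⁵  ⇒  s^5 = 1.80×10⁻³⁷
Taking the 5th root, s = 4.48×10⁻⁸ M.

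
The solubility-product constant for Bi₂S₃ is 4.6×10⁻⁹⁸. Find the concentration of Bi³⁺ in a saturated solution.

2.7×10⁻²⁰ M

Bi₂S₃(s) ⇌ 2 Bi³⁺(aq) + 3 S²⁻(aq)
Let s be the molar solubility. Then [Bi³⁺] = 2s and [S²⁻] = 3s.
Ksp = [Bi³⁺]^2[S²⁻]^3 = (2s)^2 · (3s)^3 = 108s^5 = 4.6×10⁻⁹⁸
s = 1.3×10⁻²⁰ mol L⁻¹
[Bi³⁺] = 2s = 2.7×10⁻²⁰ mol L⁻¹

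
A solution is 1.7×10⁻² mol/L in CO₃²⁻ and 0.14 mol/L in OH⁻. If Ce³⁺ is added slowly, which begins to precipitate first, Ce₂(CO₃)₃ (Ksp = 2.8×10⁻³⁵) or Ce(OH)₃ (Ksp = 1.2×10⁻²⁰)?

Ce(OH)₃

A salt starts to precipitate once the ion product Q reaches its Ksp.
For Ce₂(CO₃)₃: [Ce³⁺] = (Ksp/[CO₃²⁻]^3)^(1/2) = 2.4×10⁻¹⁵ mol/L
For Ce(OH)₃: [Ce³⁺] = (Ksp/[OH⁻]^3) = 4.4×10⁻¹⁸ mol/L
Ce(OH)₃ requires the lower [Ce³⁺], so it precipitates first.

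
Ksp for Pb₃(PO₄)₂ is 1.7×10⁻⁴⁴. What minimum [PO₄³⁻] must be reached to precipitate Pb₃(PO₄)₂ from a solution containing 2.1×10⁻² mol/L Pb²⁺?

A salt starts to precipitate once the ion product Q reaches its Ksp.
Pb₃(PO₄)₂(s) ⇌ 3 Pb²⁺(aq) + 2 PO₄³⁻(aq)
Ksp = [Pb²⁺]^3[PO₄³⁻]^2 = [PO₄³⁻]^2(2.1×10⁻²)^3
[PO₄³⁻]^2 = 1.7×10⁻⁴⁴ / (2.1×10⁻²)^3 = 1.8×10⁻³⁹
[PO₄³⁻] = 4.3×10⁻²⁰ mol/L

4.3×10⁻²⁰ M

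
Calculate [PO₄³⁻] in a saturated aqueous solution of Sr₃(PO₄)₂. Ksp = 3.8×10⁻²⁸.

2.6×10⁻⁶ M

Sr₃(PO₄)₂(s) ⇌ 3 Sr²⁺(aq) + 2 PO₄³⁻(aq)
Call the molar solubility s, so that [Sr²⁺] = 3s and [PO₄³⁻] = 2s.
Ksp = [Sr²⁺]^3[PO₄³⁻]^2 = (3s)^3 · (2s)^2 = 108s^5 = 3.8×10⁻²⁸
s = 1.3×10⁻⁶ M
[PO₄³⁻] = 2s = 2.6×10⁻⁶ M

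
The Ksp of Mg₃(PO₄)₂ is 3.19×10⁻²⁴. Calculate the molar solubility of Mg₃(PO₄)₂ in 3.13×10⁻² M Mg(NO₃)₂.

1.61×10⁻¹⁰ M

Mg₃(PO₄)₂(s) ⇌ 3 Mg²⁺(aq) + 2 PO₄³⁻(aq)
Let s be the solubility of Mg₃(PO₄)₂ here. The common ion gives [Mg²⁺] ≈ 3.13×10⁻² M, and [PO₄³⁻] = 2s.
Ksp = [Mg²⁺]^3[PO₄³⁻]^2 = (3.13×10⁻²)^3(2s)^2
(2s)^2 = 3.19×10⁻²⁴ / (3.13×10⁻²)^3 = 1.04×10⁻¹⁹
s = 1.61×10⁻¹⁰ M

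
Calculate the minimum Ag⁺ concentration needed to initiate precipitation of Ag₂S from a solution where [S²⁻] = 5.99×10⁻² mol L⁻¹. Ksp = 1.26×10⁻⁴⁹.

Precipitation begins when Q = Ksp.
Ag₂S(s) ⇌ 2 Ag⁺(aq) + S²⁻(aq)
Ksp = [Ag⁺]^2[S²⁻] = [Ag⁺]^2(5.99×10⁻²)
[Ag⁺]^2 = 1.26×10⁻⁴⁹ / (5.99×10⁻²) = 2.10×10⁻⁴⁸
[Ag⁺] = 1.45×10⁻²⁴ mol L⁻¹

1.45×10⁻²⁴ M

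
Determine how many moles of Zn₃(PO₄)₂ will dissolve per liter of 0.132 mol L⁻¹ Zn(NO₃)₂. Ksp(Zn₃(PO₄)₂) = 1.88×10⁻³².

Zn₃(PO₄)₂(s) ⇌ 3 Zn²⁺(aq) + 2 PO₄³⁻(aq)
Zn²⁺ is already present at 0.132 mol L⁻¹. If s mol/L of Zn₃(PO₄)₂ dissolves, [PO₄³⁻] = 2s while [Zn²⁺] ≈ 0.132 mol L⁻¹.
Ksp = [Zn²⁺]^3[PO₄³⁻]^2 = (0.132)^3(2s)^2
(2s)^2 = 1.88×10⁻³² / (0.132)^3 = 8.17×10⁻³⁰
s = 1.43×10⁻¹⁵ mol L⁻¹

1.43×10⁻¹⁵ M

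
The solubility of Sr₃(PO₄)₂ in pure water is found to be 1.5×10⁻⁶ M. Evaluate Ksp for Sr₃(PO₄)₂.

Ksp = 8.2×10⁻²⁸

Sr₃(PO₄)₂(s) ⇌ 3 Sr²⁺(aq) + 2 PO₄³⁻(aq)
Call the molar solubility s, so that [Sr²⁺] = 3s and [PO₄³⁻] = 2s.
Ksp = [Sr²⁺]^3[PO₄³⁻]^2 = (3s)^3 · (2s)^2 = 108s^5
Ksp = 108 × (1.5×10⁻⁶)^5 = 8.2×10⁻²⁸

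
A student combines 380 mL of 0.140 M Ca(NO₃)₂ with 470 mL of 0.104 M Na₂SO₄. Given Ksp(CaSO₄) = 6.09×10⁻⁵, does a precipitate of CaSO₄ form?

Total volume after mixing = 380 + 470 = 850 mL.
[Ca²⁺] = (0.140)(380)/850 = 6.26×10⁻² M
[SO₄²⁻] = (0.104)(470)/850 = 5.75×10⁻² M
Q = [Ca²⁺][SO₄²⁻] = 3.60×10⁻³
Because Q > Ksp (3.60×10⁻³ vs 6.09×10⁻⁵), a precipitate of CaSO₄ forms.

Yes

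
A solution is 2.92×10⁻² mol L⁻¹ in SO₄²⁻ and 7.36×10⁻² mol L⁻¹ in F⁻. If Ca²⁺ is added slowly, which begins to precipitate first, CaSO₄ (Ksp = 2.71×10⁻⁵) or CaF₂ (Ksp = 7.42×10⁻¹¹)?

CaF₂

Precipitation begins when Q = Ksp.
For CaSO₄: [Ca²⁺] = (Ksp/[SO₄²⁻]) = 9.28×10⁻⁴ mol L⁻¹
For CaF₂: [Ca²⁺] = (Ksp/[F⁻]^2) = 1.37×10⁻⁸ mol L⁻¹
Since CaF₂ needs less Ca²⁺ to reach saturation, it precipitates first.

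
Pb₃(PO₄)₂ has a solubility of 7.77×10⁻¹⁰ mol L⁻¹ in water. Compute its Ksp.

Pb₃(PO₄)₂(s) ⇌ 3 Pb²⁺(aq) + 2 PO₄³⁻(aq)
If s mol/L of Pb₃(PO₄)₂ dissolves, [Pb²⁺] = 3s and [PO₄³⁻] = 2s.
Ksp = [Pb²⁺]^3[PO₄³⁻]^2 = (3s)^3 · (2s)^2 = 108s^5
Ksp = 108 × (7.77×10⁻¹⁰)^5 = 3.06×10⁻⁴⁴

Ksp = 3.06×10⁻⁴⁴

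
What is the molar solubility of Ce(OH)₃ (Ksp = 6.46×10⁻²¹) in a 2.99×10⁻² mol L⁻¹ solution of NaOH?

2.42×10⁻¹⁶ M

Ce(OH)₃(s) ⇌ Ce³⁺(aq) + 3 OH⁻(aq)
With OH⁻ already at 2.99×10⁻² mol L⁻¹ and s small, take [OH⁻] ≈ 2.99×10⁻² mol L⁻¹ and [Ce³⁺] = s.
Ksp = [Ce³⁺][OH⁻]^3 = s(2.99×10⁻²)^3
s = 6.46×10⁻²¹ / (2.99×10⁻²)^3 = 2.42×10⁻¹⁶
s = 2.42×10⁻¹⁶ mol L⁻¹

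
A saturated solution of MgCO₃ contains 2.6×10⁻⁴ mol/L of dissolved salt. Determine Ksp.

MgCO₃(s) ⇌ Mg²⁺(aq) + CO₃²⁻(aq)
Call the molar solubility s, so that [Mg²⁺] = s and [CO₃²⁻] = s.
Ksp = [Mg²⁺][CO₃²⁻] = s · s = s^2
Ksp = (2.6×10⁻⁴)^2 = 6.8×10⁻⁸

Ksp = 6.8×10⁻⁸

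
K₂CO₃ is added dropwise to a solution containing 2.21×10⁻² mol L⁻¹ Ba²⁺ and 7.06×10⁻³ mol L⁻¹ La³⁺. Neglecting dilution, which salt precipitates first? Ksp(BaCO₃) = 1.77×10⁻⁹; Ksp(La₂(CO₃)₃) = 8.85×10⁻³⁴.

Each salt precipitates once Q = Ksp for that salt.
For BaCO₃: [CO₃²⁻] = (Ksp/[Ba²⁺]) = 8.01×10⁻⁸ mol L⁻¹
For La₂(CO₃)₃: [CO₃²⁻] = (Ksp/[La³⁺]^2)^(1/3) = 2.61×10⁻¹⁰ mol L⁻¹
The smaller threshold [CO₃²⁻] is reached first, so La₂(CO₃)₃ precipitates first.

La₂(CO₃)₃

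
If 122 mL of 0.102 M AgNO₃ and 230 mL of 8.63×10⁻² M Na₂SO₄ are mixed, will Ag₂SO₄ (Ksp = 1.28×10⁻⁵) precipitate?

Yes

The combined volume is 352 mL.
[Ag⁺] = (0.102)(122)/352 = 3.54×10⁻² M
[SO₄²⁻] = (8.63×10⁻²)(230)/352 = 5.64×10⁻² M
Q = [Ag⁺]^2[SO₄²⁻] = 7.05×10⁻⁵
Because Q > Ksp (7.05×10⁻⁵ vs 1.28×10⁻⁵), a precipitate of Ag₂SO₄ forms.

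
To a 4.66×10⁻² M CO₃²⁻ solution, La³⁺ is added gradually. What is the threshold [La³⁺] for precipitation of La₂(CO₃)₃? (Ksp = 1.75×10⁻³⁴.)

A salt starts to precipitate once the ion product Q reaches its Ksp.
La₂(CO₃)₃(s) ⇌ 2 La³⁺(aq) + 3 CO₃²⁻(aq)
Ksp = [La³⁺]^2[CO₃²⁻]^3 = [La³⁺]^2(4.66×10⁻²)^3
[La³⁺]^2 = 1.75×10⁻³⁴ / (4.66×10⁻²)^3 = 1.73×10⁻³⁰
[La³⁺] = 1.32×10⁻¹⁵ M

1.32×10⁻¹⁵ M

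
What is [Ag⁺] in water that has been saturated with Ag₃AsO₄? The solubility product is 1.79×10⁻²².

4.81×10⁻⁶ M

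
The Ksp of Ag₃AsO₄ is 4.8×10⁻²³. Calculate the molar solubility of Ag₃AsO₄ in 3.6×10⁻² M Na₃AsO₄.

3.7×10⁻⁸ M

Ag₃AsO₄(s) ⇌ 3 Ag⁺(aq) + AsO₄³⁻(aq)
With AsO₄³⁻ already at 3.6×10⁻² M and s small, take [AsO₄³⁻] ≈ 3.6×10⁻² M and [Ag⁺] = 3s.
Ksp = [Ag⁺]^3[AsO₄³⁻] = (3s)^3(3.6×10⁻²)
(3s)^3 = 4.8×10⁻²³ / (3.6×10⁻²) = 1.3×10⁻²¹
s = 3.7×10⁻⁸ M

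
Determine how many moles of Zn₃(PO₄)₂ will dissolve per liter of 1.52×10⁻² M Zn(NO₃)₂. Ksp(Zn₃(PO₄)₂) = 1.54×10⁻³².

Zn₃(PO₄)₂(s) ⇌ 3 Zn²⁺(aq) + 2 PO₄³⁻(aq)
Let s be the solubility of Zn₃(PO₄)₂ here. The common ion gives [Zn²⁺] ≈ 1.52×10⁻² M, and [PO₄³⁻] = 2s.
Ksp = [Zn²⁺]^3[PO₄³⁻]^2 = (1.52×10⁻²)^3(2s)^2
(2s)^2 = 1.54×10⁻³² / (1.52×10⁻²)^3 = 4.39×10⁻²⁷
s = 3.31×10⁻¹⁴ M

3.31×10⁻¹⁴ M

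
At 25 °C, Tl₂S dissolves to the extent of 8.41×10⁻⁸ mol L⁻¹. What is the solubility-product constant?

Ksp = 2.38×10⁻²¹

Tl₂S(s) ⇌ 2 Tl⁺(aq) + S²⁻(aq)
With molar solubility s: [Tl⁺] = 2s, [S²⁻] = s.
Ksp = [Tl⁺]^2[S²⁻] = (2s)^2 · s = 4s^3
Ksp = 4 × (8.41×10⁻⁸)^3 = 2.38×10⁻²¹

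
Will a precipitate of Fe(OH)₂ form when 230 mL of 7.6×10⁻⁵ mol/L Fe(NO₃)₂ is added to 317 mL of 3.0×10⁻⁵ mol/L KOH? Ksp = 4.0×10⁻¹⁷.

Total volume after mixing = 230 + 317 = 547 mL.
[Fe²⁺] = (7.6×10⁻⁵)(230)/547 = 3.2×10⁻⁵ mol/L
[OH⁻] = (3.0×10⁻⁵)(317)/547 = 1.7×10⁻⁵ mol/L
Q = [Fe²⁺][OH⁻]^2 = 9.7×10⁻¹⁵
Q = 9.7×10⁻¹⁵ > Ksp = 4.0×10⁻¹⁷, so the solution is supersaturated and Fe(OH)₂ precipitates.

Yes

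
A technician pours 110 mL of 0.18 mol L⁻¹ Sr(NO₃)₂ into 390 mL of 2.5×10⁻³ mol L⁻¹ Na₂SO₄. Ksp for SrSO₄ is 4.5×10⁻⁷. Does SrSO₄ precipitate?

The combined volume is 500 mL.
[Sr²⁺] = (0.18)(110)/500 = 4.0×10⁻² mol L⁻¹
[SO₄²⁻] = (2.5×10⁻³)(390)/500 = 2.0×10⁻³ mol L⁻¹
Q = [Sr²⁺][SO₄²⁻] = 7.7×10⁻⁵
Because Q > Ksp (7.7×10⁻⁵ vs 4.5×10⁻⁷), a precipitate of SrSO₄ forms.

Yes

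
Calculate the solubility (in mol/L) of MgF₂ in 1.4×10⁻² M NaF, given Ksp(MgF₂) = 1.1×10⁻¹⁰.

MgF₂(s) ⇌ Mg²⁺(aq) + 2 F⁻(aq)
The solution already contains F⁻ at 1.4×10⁻² M. Let s be the molar solubility of MgF₂.
[F⁻] ≈ 1.4×10⁻² M (common ion dominates); [Mg²⁺] = s.
Ksp = [Mg²⁺][F⁻]^2 = s(1.4×10⁻²)^2
s = 1.1×10⁻¹⁰ / (1.4×10⁻²)^2 = 5.6×10⁻⁷
s = 5.6×10⁻⁷ M

5.6×10⁻⁷ M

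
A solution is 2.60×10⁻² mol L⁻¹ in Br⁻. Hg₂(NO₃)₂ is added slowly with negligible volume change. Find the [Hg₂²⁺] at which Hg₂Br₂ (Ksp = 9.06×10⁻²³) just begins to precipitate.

1.34×10⁻¹⁹ M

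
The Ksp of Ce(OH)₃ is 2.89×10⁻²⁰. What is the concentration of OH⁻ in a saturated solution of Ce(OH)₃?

Ce(OH)₃(s) ⇌ Ce³⁺(aq) + 3 OH⁻(aq)
For each mole of Ce(OH)₃ that dissolves per liter, [Ce³⁺] = s and [OH⁻] = 3s; let s denote this solubility.
Ksp = [Ce³⁺][OH⁻]^3 = s · (3s)^3 = 27s^4 = 2.89×10⁻²⁰
s = 5.72×10⁻⁶ M
[OH⁻] = 3s = 1.72×10⁻⁵ M

1.72×10⁻⁵ M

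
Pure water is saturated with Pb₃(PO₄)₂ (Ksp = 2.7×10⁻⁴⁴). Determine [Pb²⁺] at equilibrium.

Pb₃(PO₄)₂(s) ⇌ 3 Pb²⁺(aq) + 2 PO₄³⁻(aq)
With molar solubility s: [Pb²⁺] = 3s, [PO₄³⁻] = 2s.
Ksp = [Pb²⁺]^3[PO₄³⁻]^2 = (3s)^3 · (2s)^2 = 108s^5 = 2.7×10⁻⁴⁴
s = 7.6×10⁻¹⁰ mol/L
[Pb²⁺] = 3s = 2.3×10⁻⁹ mol/L

2.3×10⁻⁹ M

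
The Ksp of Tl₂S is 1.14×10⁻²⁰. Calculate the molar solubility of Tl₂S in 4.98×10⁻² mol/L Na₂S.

2.39×10⁻¹⁰ M

Tl₂S(s) ⇌ 2 Tl⁺(aq) + S²⁻(aq)
Let s be the solubility of Tl₂S here. The common ion gives [S²⁻] ≈ 4.98×10⁻² mol/L, and [Tl⁺] = 2s.
Ksp = [Tl⁺]^2[S²⁻] = (2s)^2(4.98×10⁻²)
(2s)^2 = 1.14×10⁻²⁰ / (4.98×10⁻²) = 2.29×10⁻¹⁹
s = 2.39×10⁻¹⁰ mol/L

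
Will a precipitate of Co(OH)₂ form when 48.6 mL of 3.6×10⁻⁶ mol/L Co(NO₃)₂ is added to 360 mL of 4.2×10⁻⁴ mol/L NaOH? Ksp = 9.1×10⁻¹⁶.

Total volume after mixing = 48.6 + 360 = 408.6 mL.
[Co²⁺] = (3.6×10⁻⁶)(48.6)/408.6 = 4.3×10⁻⁷ mol/L
[OH⁻] = (4.2×10⁻⁴)(360)/408.6 = 3.7×10⁻⁴ mol/L
Q = [Co²⁺][OH⁻]^2 = 5.9×10⁻¹⁴
Q = 5.9×10⁻¹⁴ > Ksp = 9.1×10⁻¹⁶, so the solution is supersaturated and Co(OH)₂ precipitates.

Yes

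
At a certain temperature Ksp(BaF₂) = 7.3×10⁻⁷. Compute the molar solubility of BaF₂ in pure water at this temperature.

5.7×10⁻³ M

BaF₂(s) ⇌ Ba²⁺(aq) + 2 F⁻(aq)
For each mole of BaF₂ that dissolves per liter, [Ba²⁺] = s and [F⁻] = 2s; let s denote this solubility.
Ksp = [Ba²⁺][F⁻]^2 = s · (2s)^2 = 4s^3
4s^3 = 7.3×10⁻⁷  ⇒  s^3 = 1.8×10⁻⁷
Taking the 3rd root, s = 5.7×10⁻³ mol L⁻¹.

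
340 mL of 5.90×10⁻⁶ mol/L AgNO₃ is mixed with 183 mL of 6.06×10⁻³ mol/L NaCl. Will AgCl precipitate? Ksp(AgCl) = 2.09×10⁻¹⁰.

After mixing, V = 340 mL + 183 mL = 523 mL.
[Ag⁺] = (5.90×10⁻⁶)(340)/523 = 3.84×10⁻⁶ mol/L
[Cl⁻] = (6.06×10⁻³)(183)/523 = 2.12×10⁻³ mol/L
Q = [Ag⁺][Cl⁻] = 8.13×10⁻⁹
Q = 8.13×10⁻⁹ > Ksp = 2.09×10⁻¹⁰, so the solution is supersaturated and AgCl precipitates.

Yes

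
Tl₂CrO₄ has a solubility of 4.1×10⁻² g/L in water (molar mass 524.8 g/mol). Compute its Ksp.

Ksp = 1.9×10⁻¹²

s = (4.1×10⁻² g L⁻¹)/(524.8 g mol⁻¹) = 7.813×10⁻⁵ M
Tl₂CrO₄(s) ⇌ 2 Tl⁺(aq) + CrO₄²⁻(aq)
Let s be the molar solubility. Then [Tl⁺] = 2s and [CrO₄²⁻] = s.
Ksp = [Tl⁺]^2[CrO₄²⁻] = (2s)^2 · s = 4s^3
Ksp = 4 × (7.813×10⁻⁵)^3 = 1.9×10⁻¹²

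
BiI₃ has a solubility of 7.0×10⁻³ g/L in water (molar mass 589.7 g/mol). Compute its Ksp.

s = (7.0×10⁻³ g L⁻¹)/(589.7 g mol⁻¹) = 1.187×10⁻⁵ M
BiI₃(s) ⇌ Bi³⁺(aq) + 3 I⁻(aq)
Call the molar solubility s, so that [Bi³⁺] = s and [I⁻] = 3s.
Ksp = [Bi³⁺][I⁻]^3 = s · (3s)^3 = 27s^4
Ksp = 27 × (1.187×10⁻⁵)^4 = 5.4×10⁻¹⁹

Ksp = 5.4×10⁻¹⁹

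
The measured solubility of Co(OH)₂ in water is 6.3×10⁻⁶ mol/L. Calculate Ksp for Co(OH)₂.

Ksp = 1.0×10⁻¹⁵

Co(OH)₂(s) ⇌ Co²⁺(aq) + 2 OH⁻(aq)
For each mole of Co(OH)₂ that dissolves per liter, [Co²⁺] = s and [OH⁻] = 2s; let s denote this solubility.
Ksp = [Co²⁺][OH⁻]^2 = s · (2s)^2 = 4s^3
Ksp = 4 × (6.3×10⁻⁶)^3 = 1.0×10⁻¹⁵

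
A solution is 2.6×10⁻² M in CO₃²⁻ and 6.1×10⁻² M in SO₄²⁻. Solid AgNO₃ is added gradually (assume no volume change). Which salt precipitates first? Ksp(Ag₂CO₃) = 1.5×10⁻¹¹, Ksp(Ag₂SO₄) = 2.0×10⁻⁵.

Precipitation of each salt begins when its ion product equals Ksp.
For Ag₂CO₃: [Ag⁺] = (Ksp/[CO₃²⁻])^(1/2) = 2.4×10⁻⁵ M
For Ag₂SO₄: [Ag⁺] = (Ksp/[SO₄²⁻])^(1/2) = 1.8×10⁻² M
Since Ag₂CO₃ needs less Ag⁺ to reach saturation, it precipitates first.

Ag₂CO₃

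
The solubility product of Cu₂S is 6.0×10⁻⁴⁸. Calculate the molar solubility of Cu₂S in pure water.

1.1×10⁻¹⁶ M

Cu₂S(s) ⇌ 2 Cu⁺(aq) + S²⁻(aq)
Call the molar solubility s, so that [Cu⁺] = 2s and [S²⁻] = s.
Ksp = [Cu⁺]^2[S²⁻] = (2s)^2 · s = 4s^3
4s^3 = 6.0×10⁻⁴⁸  ⇒  s^3 = 1.5×10⁻⁴⁸
s = 1.1×10⁻¹⁶ M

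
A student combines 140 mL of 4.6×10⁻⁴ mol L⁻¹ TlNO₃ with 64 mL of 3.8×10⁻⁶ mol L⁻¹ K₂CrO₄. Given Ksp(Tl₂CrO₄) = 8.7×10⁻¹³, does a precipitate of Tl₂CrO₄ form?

No

After mixing, V = 140 mL + 64 mL = 204 mL.
[Tl⁺] = (4.6×10⁻⁴)(140)/204 = 3.2×10⁻⁴ mol L⁻¹
[CrO₄²⁻] = (3.8×10⁻⁶)(64)/204 = 1.2×10⁻⁶ mol L⁻¹
Q = [Tl⁺]^2[CrO₄²⁻] = 1.2×10⁻¹³
Since Q (1.2×10⁻¹³) is less than Ksp (8.7×10⁻¹³), no Tl₂CrO₄ precipitates.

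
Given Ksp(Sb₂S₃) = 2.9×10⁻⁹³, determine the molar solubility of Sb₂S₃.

1.2×10⁻¹⁹ M

Sb₂S₃(s) ⇌ 2 Sb³⁺(aq) + 3 S²⁻(aq)
If s mol/L of Sb₂S₃ dissolves, [Sb³⁺] = 2s and [S²⁻] = 3s.
Ksp = [Sb³⁺]^2[S²⁻]^3 = (2s)^2 · (3s)^3 = 108s^5
108s^5 = 2.9×10⁻⁹³  ⇒  s^5 = 2.7×10⁻⁹⁵
s = (2.7×10⁻⁹⁵)^(1/5) = 1.2×10⁻¹⁹ mol L⁻¹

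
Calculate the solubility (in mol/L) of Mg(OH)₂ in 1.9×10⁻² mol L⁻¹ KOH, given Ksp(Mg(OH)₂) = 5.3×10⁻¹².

1.5×10⁻⁸ M

Mg(OH)₂(s) ⇌ Mg²⁺(aq) + 2 OH⁻(aq)
Let s be the solubility of Mg(OH)₂ here. The common ion gives [OH⁻] ≈ 1.9×10⁻² mol L⁻¹, and [Mg²⁺] = s.
Ksp = [Mg²⁺][OH⁻]^2 = s(1.9×10⁻²)^2
s = 5.3×10⁻¹² / (1.9×10⁻²)^2 = 1.5×10⁻⁸
s = 1.5×10⁻⁸ mol L⁻¹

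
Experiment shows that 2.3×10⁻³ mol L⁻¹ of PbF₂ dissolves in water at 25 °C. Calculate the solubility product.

PbF₂(s) ⇌ Pb²⁺(aq) + 2 F⁻(aq)
If s mol/L of PbF₂ dissolves, [Pb²⁺] = s and [F⁻] = 2s.
Ksp = [Pb²⁺][F⁻]^2 = s · (2s)^2 = 4s^3
Ksp = 4 × (2.3×10⁻³)^3 = 4.9×10⁻⁸

Ksp = 4.9×10⁻⁸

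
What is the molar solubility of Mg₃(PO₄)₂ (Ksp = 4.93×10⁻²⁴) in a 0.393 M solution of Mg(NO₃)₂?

4.51×10⁻¹² M

Mg₃(PO₄)₂(s) ⇌ 3 Mg²⁺(aq) + 2 PO₄³⁻(aq)
With Mg²⁺ already at 0.393 M and s small, take [Mg²⁺] ≈ 0.393 M and [PO₄³⁻] = 2s.
Ksp = [Mg²⁺]^3[PO₄³⁻]^2 = (0.393)^3(2s)^2
(2s)^2 = 4.93×10⁻²⁴ / (0.393)^3 = 8.12×10⁻²³
s = 4.51×10⁻¹² M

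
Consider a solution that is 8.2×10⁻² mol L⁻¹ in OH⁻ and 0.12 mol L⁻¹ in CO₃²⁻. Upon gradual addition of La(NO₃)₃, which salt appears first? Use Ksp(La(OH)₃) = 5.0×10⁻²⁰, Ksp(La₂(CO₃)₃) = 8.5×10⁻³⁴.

La(OH)₃

Each salt precipitates once Q = Ksp for that salt.
For La(OH)₃: [La³⁺] = (Ksp/[OH⁻]^3) = 9.1×10⁻¹⁷ mol L⁻¹
For La₂(CO₃)₃: [La³⁺] = (Ksp/[CO₃²⁻]^3)^(1/2) = 7.0×10⁻¹⁶ mol L⁻¹
The smaller threshold [La³⁺] is reached first, so La(OH)₃ precipitates first.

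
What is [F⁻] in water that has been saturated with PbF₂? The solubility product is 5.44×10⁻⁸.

4.77×10⁻³ M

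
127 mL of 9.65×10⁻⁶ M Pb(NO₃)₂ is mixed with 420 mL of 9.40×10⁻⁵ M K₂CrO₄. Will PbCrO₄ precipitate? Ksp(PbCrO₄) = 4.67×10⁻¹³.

Total volume after mixing = 127 + 420 = 547 mL.
[Pb²⁺] = (9.65×10⁻⁶)(127)/547 = 2.24×10⁻⁶ M
[CrO₄²⁻] = (9.40×10⁻⁵)(420)/547 = 7.22×10⁻⁵ M
Q = [Pb²⁺][CrO₄²⁻] = 1.62×10⁻¹⁰
Because Q > Ksp (1.62×10⁻¹⁰ vs 4.67×10⁻¹³), a precipitate of PbCrO₄ forms.

Yes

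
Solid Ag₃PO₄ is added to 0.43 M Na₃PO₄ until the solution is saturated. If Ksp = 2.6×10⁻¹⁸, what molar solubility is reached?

Ag₃PO₄(s) ⇌ 3 Ag⁺(aq) + PO₄³⁻(aq)
With PO₄³⁻ already at 0.43 M and s small, take [PO₄³⁻] ≈ 0.43 M and [Ag⁺] = 3s.
Ksp = [Ag⁺]^3[PO₄³⁻] = (3s)^3(0.43)
(3s)^3 = 2.6×10⁻¹⁸ / (0.43) = 6.0×10⁻¹⁸
s = 6.1×10⁻⁷ M

6.1×10⁻⁷ M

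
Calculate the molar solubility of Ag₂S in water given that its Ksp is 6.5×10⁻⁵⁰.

2.5×10⁻¹⁷ M

Ag₂S(s) ⇌ 2 Ag⁺(aq) + S²⁻(aq)
For each mole of Ag₂S that dissolves per liter, [Ag⁺] = 2s and [S²⁻] = s; let s denote this solubility.
Ksp = [Ag⁺]^2[S²⁻] = (2s)^2 · s = 4s^3
4s^3 = 6.5×10⁻⁵⁰  ⇒  s^3 = 1.6×10⁻⁵⁰
s = 2.5×10⁻¹⁷ mol/L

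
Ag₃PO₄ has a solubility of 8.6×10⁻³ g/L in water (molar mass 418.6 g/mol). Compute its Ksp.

Convert to molarity: s = 8.6×10⁻³ / 418.6 = 2.054×10⁻⁵ mol/L
Ag₃PO₄(s) ⇌ 3 Ag⁺(aq) + PO₄³⁻(aq)
With molar solubility s: [Ag⁺] = 3s, [PO₄³⁻] = s.
Ksp = [Ag⁺]^3[PO₄³⁻] = (3s)^3 · s = 27s^4
Ksp = 27 × (2.054×10⁻⁵)^4 = 4.8×10⁻¹⁸

Ksp = 4.8×10⁻¹⁸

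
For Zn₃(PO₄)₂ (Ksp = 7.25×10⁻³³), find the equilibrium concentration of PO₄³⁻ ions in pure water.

2.93×10⁻⁷ M

Zn₃(PO₄)₂(s) ⇌ 3 Zn²⁺(aq) + 2 PO₄³⁻(aq)
For each mole of Zn₃(PO₄)₂ that dissolves per liter, [Zn²⁺] = 3s and [PO₄³⁻] = 2s; let s denote this solubility.
Ksp = [Zn²⁺]^3[PO₄³⁻]^2 = (3s)^3 · (2s)^2 = 108s^5 = 7.25×10⁻³³
s = 1.46×10⁻⁷ mol/L
[PO₄³⁻] = 2s = 2.93×10⁻⁷ mol/L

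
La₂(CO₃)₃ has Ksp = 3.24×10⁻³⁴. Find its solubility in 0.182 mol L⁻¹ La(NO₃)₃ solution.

7.13×10⁻¹² M

La₂(CO₃)₃(s) ⇌ 2 La³⁺(aq) + 3 CO₃²⁻(aq)
Let s be the solubility of La₂(CO₃)₃ here. The common ion gives [La³⁺] ≈ 0.182 mol L⁻¹, and [CO₃²⁻] = 3s.
Ksp = [La³⁺]^2[CO₃²⁻]^3 = (0.182)^2(3s)^3
(3s)^3 = 3.24×10⁻³⁴ / (0.182)^2 = 9.78×10⁻³³
s = 7.13×10⁻¹² mol L⁻¹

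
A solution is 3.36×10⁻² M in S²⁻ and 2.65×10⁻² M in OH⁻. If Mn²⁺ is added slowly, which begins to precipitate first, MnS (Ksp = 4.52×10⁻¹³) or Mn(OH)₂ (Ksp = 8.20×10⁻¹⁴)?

MnS

Precipitation begins when Q = Ksp.
For MnS: [Mn²⁺] = (Ksp/[S²⁻]) = 1.35×10⁻¹¹ M
For Mn(OH)₂: [Mn²⁺] = (Ksp/[OH⁻]^2) = 1.17×10⁻¹⁰ M
MnS requires the lower [Mn²⁺], so it precipitates first.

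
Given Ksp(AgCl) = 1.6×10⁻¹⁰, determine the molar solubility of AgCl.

1.3×10⁻⁵ M

AgCl(s) ⇌ Ag⁺(aq) + Cl⁻(aq)
If s mol/L of AgCl dissolves, [Ag⁺] = s and [Cl⁻] = s.
Ksp = [Ag⁺][Cl⁻] = s · s = s^2
s^2 = 1.6×10⁻¹⁰
s = 1.3×10⁻⁵ mol L⁻¹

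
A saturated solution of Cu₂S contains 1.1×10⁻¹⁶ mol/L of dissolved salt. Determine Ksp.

Ksp = 5.3×10⁻⁴⁸

Cu₂S(s) ⇌ 2 Cu⁺(aq) + S²⁻(aq)
If s mol/L of Cu₂S dissolves, [Cu⁺] = 2s and [S²⁻] = s.
Ksp = [Cu⁺]^2[S²⁻] = (2s)^2 · s = 4s^3
Ksp = 4 × (1.1×10⁻¹⁶)^3 = 5.3×10⁻⁴⁸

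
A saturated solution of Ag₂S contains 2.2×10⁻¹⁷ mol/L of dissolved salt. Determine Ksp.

Ksp = 4.3×10⁻⁵⁰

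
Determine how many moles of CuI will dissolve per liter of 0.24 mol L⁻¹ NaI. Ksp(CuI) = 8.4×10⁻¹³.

CuI(s) ⇌ Cu⁺(aq) + I⁻(aq)
Let s be the solubility of CuI here. The common ion gives [I⁻] ≈ 0.24 mol L⁻¹, and [Cu⁺] = s.
Ksp = [Cu⁺][I⁻] = s(0.24)
s = 8.4×10⁻¹³ / (0.24) = 3.5×10⁻¹²
s = 3.5×10⁻¹² mol L⁻¹

3.5×10⁻¹² M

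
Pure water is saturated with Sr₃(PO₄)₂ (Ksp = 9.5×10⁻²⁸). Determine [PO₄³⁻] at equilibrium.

Sr₃(PO₄)₂(s) ⇌ 3 Sr²⁺(aq) + 2 PO₄³⁻(aq)
With molar solubility s: [Sr²⁺] = 3s, [PO₄³⁻] = 2s.
Ksp = [Sr²⁺]^3[PO₄³⁻]^2 = (3s)^3 · (2s)^2 = 108s^5 = 9.5×10⁻²⁸
s = 1.5×10⁻⁶ mol L⁻¹
[PO₄³⁻] = 2s = 3.1×10⁻⁶ mol L⁻¹

3.1×10⁻⁶ M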